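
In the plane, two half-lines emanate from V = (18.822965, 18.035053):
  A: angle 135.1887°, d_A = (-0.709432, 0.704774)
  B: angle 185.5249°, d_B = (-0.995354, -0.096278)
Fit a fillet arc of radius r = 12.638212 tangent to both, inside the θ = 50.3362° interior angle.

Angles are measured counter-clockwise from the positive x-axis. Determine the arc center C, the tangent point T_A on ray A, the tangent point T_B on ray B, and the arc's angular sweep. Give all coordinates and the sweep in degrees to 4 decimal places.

bisector direction at 160.3568° = (-0.941804,0.336162)
center distance |VC| = r/sin(θ/2) = 12.638212/sin(25.1681°) = 29.717709
C = V + |VC|·bis = (-9.1653,28.0250)
T_A = V + ((C−V)·d_A)·d_A = V + 26.8964·d_A = (-0.2582,36.9910)
T_B = V + ((C−V)·d_B)·d_B = V + 26.8964·d_B = (-7.9485,15.4455)
sweep = 180° − θ = 129.6638°

center=(-9.1653,28.0250) T_A=(-0.2582,36.9910) T_B=(-7.9485,15.4455) sweep=129.6638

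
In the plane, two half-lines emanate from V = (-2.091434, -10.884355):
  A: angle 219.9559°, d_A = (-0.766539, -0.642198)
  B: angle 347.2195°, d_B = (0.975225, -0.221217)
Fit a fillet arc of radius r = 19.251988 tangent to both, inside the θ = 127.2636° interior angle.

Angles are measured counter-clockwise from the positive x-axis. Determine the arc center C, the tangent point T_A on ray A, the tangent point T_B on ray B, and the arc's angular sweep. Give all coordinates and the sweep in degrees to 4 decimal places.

center=(2.9567,-31.7705) T_A=(-9.4069,-17.0131) T_B=(7.2156,-12.9955) sweep=52.7364

bisector direction at 283.5877° = (0.234933,-0.972011)
center distance |VC| = r/sin(θ/2) = 19.251988/sin(63.6318°) = 21.487591
C = V + |VC|·bis = (2.9567,-31.7705)
T_A = V + ((C−V)·d_A)·d_A = V + 9.5435·d_A = (-9.4069,-17.0131)
T_B = V + ((C−V)·d_B)·d_B = V + 9.5435·d_B = (7.2156,-12.9955)
sweep = 180° − θ = 52.7364°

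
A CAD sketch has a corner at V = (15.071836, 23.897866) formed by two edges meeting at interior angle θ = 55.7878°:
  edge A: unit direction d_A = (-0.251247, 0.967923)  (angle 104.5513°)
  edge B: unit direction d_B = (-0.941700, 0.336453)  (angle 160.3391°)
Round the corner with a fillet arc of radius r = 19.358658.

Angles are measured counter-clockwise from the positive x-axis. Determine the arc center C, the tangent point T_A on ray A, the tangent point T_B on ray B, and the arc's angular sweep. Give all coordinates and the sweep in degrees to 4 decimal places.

center=(-12.8543,54.4325) T_A=(5.8834,59.2963) T_B=(-19.3676,36.2025) sweep=124.2122

bisector direction at 132.4452° = (-0.674885,0.737923)
center distance |VC| = r/sin(θ/2) = 19.358658/sin(27.8939°) = 41.379179
C = V + |VC|·bis = (-12.8543,54.4325)
T_A = V + ((C−V)·d_A)·d_A = V + 36.5716·d_A = (5.8834,59.2963)
T_B = V + ((C−V)·d_B)·d_B = V + 36.5716·d_B = (-19.3676,36.2025)
sweep = 180° − θ = 124.2122°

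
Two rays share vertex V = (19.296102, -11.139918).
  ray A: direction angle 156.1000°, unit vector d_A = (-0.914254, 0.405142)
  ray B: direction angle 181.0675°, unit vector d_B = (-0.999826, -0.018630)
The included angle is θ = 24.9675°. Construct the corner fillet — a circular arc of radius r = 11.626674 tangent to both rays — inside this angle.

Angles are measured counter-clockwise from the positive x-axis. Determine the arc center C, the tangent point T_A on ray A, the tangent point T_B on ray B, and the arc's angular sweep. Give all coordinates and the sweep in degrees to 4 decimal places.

bisector direction at 168.5837° = (-0.980215,0.197935)
center distance |VC| = r/sin(θ/2) = 11.626674/sin(12.4838°) = 53.786677
C = V + |VC|·bis = (-33.4264,-0.4936)
T_A = V + ((C−V)·d_A)·d_A = V + 52.5150·d_A = (-28.7160,10.1361)
T_B = V + ((C−V)·d_B)·d_B = V + 52.5150·d_B = (-33.2098,-12.1183)
sweep = 180° − θ = 155.0325°

center=(-33.4264,-0.4936) T_A=(-28.7160,10.1361) T_B=(-33.2098,-12.1183) sweep=155.0325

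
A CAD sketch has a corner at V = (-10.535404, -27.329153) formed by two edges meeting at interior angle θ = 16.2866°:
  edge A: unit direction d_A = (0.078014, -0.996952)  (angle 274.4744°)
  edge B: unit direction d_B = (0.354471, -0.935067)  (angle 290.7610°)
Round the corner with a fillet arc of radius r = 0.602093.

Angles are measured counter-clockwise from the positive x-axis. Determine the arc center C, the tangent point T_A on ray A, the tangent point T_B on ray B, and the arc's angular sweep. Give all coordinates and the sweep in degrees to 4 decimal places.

center=(-9.6069,-31.4771) T_A=(-10.2071,-31.5241) T_B=(-9.0439,-31.2637) sweep=163.7134

bisector direction at 282.6177° = (0.218445,-0.975849)
center distance |VC| = r/sin(θ/2) = 0.602093/sin(8.1433°) = 4.250587
C = V + |VC|·bis = (-9.6069,-31.4771)
T_A = V + ((C−V)·d_A)·d_A = V + 4.2077·d_A = (-10.2071,-31.5241)
T_B = V + ((C−V)·d_B)·d_B = V + 4.2077·d_B = (-9.0439,-31.2637)
sweep = 180° − θ = 163.7134°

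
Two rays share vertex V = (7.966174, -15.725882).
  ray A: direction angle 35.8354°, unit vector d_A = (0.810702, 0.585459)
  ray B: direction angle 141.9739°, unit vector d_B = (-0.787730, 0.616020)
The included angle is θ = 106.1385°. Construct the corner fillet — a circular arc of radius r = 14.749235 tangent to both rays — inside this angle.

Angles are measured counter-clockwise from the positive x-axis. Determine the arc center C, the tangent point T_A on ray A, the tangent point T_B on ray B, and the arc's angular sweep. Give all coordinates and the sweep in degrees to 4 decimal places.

center=(8.3189,2.7220) T_A=(16.9540,-9.2352) T_B=(-0.7669,-8.8964) sweep=73.8615

bisector direction at 88.9047° = (0.019116,0.999817)
center distance |VC| = r/sin(θ/2) = 14.749235/sin(53.0692°) = 18.451252
C = V + |VC|·bis = (8.3189,2.7220)
T_A = V + ((C−V)·d_A)·d_A = V + 11.0864·d_A = (16.9540,-9.2352)
T_B = V + ((C−V)·d_B)·d_B = V + 11.0864·d_B = (-0.7669,-8.8964)
sweep = 180° − θ = 73.8615°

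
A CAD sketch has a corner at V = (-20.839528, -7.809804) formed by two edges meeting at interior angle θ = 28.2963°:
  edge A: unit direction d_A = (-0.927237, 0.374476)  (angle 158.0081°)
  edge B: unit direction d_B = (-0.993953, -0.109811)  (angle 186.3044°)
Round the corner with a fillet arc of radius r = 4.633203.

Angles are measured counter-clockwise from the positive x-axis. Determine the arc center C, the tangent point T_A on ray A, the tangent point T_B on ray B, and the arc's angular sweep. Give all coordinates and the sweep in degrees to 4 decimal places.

center=(-39.6173,-5.2230) T_A=(-37.8823,-0.9269) T_B=(-39.1085,-9.8281) sweep=151.7037

bisector direction at 172.1562° = (-0.990644,0.136472)
center distance |VC| = r/sin(θ/2) = 4.633203/sin(14.1481°) = 18.955134
C = V + |VC|·bis = (-39.6173,-5.2230)
T_A = V + ((C−V)·d_A)·d_A = V + 18.3802·d_A = (-37.8823,-0.9269)
T_B = V + ((C−V)·d_B)·d_B = V + 18.3802·d_B = (-39.1085,-9.8281)
sweep = 180° − θ = 151.7037°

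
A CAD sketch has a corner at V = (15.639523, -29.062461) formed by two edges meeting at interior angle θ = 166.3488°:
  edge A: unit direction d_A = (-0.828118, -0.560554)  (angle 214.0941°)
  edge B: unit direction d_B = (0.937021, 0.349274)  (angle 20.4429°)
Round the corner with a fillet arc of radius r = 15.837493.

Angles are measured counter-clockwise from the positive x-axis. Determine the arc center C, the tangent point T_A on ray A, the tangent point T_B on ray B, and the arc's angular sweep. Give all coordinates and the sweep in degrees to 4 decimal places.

bisector direction at 297.2685° = (0.458161,-0.888869)
center distance |VC| = r/sin(θ/2) = 15.837493/sin(83.1744°) = 15.950542
C = V + |VC|·bis = (22.9474,-43.2404)
T_A = V + ((C−V)·d_A)·d_A = V + 1.8957·d_A = (14.0697,-30.1251)
T_B = V + ((C−V)·d_B)·d_B = V + 1.8957·d_B = (17.4158,-28.4003)
sweep = 180° − θ = 13.6512°

center=(22.9474,-43.2404) T_A=(14.0697,-30.1251) T_B=(17.4158,-28.4003) sweep=13.6512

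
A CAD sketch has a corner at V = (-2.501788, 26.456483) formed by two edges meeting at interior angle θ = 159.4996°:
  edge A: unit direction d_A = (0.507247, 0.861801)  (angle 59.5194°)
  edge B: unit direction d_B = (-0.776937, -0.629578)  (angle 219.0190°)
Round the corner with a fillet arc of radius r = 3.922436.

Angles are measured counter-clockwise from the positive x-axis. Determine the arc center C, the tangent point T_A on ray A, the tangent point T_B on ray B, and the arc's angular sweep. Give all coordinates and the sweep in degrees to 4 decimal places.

center=(-5.5224,29.0574) T_A=(-2.1420,27.0678) T_B=(-3.0529,26.0099) sweep=20.5004

bisector direction at 139.2692° = (-0.757784,0.652506)
center distance |VC| = r/sin(θ/2) = 3.922436/sin(79.7498°) = 3.986053
C = V + |VC|·bis = (-5.5224,29.0574)
T_A = V + ((C−V)·d_A)·d_A = V + 0.7093·d_A = (-2.1420,27.0678)
T_B = V + ((C−V)·d_B)·d_B = V + 0.7093·d_B = (-3.0529,26.0099)
sweep = 180° − θ = 20.5004°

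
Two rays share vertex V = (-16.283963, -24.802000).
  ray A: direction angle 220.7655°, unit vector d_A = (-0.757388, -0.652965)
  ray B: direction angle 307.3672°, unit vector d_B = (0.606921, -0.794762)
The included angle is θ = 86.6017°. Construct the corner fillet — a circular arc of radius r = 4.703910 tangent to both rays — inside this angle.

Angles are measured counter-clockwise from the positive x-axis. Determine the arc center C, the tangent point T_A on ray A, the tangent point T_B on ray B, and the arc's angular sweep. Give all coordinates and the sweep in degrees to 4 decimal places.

bisector direction at 264.0663° = (-0.103377,-0.994642)
center distance |VC| = r/sin(θ/2) = 4.703910/sin(43.3008°) = 6.858720
C = V + |VC|·bis = (-16.9930,-31.6240)
T_A = V + ((C−V)·d_A)·d_A = V + 4.9915·d_A = (-20.0645,-28.0613)
T_B = V + ((C−V)·d_B)·d_B = V + 4.9915·d_B = (-13.2545,-28.7691)
sweep = 180° − θ = 93.3983°

center=(-16.9930,-31.6240) T_A=(-20.0645,-28.0613) T_B=(-13.2545,-28.7691) sweep=93.3983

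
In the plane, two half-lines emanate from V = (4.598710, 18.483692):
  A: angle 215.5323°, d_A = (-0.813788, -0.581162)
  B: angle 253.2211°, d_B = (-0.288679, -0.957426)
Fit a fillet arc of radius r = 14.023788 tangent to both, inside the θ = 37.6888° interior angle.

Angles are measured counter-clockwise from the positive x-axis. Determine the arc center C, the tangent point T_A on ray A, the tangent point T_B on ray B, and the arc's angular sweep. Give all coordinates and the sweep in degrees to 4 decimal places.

center=(-20.6899,-16.8088) T_A=(-28.8400,-5.3964) T_B=(-7.2632,-20.8571) sweep=142.3112

bisector direction at 234.3767° = (-0.582454,-0.812864)
center distance |VC| = r/sin(θ/2) = 14.023788/sin(18.8444°) = 43.417410
C = V + |VC|·bis = (-20.6899,-16.8088)
T_A = V + ((C−V)·d_A)·d_A = V + 41.0902·d_A = (-28.8400,-5.3964)
T_B = V + ((C−V)·d_B)·d_B = V + 41.0902·d_B = (-7.2632,-20.8571)
sweep = 180° − θ = 142.3112°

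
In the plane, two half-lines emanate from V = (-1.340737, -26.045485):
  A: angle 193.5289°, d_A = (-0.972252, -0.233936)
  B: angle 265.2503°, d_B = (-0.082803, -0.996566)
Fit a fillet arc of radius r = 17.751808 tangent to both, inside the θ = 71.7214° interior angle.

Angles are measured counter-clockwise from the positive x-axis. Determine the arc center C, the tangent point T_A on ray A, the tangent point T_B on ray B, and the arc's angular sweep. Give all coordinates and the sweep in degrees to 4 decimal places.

center=(-21.0651,-49.0499) T_A=(-25.2179,-31.7906) T_B=(-3.3743,-50.5198) sweep=108.2786

bisector direction at 229.3896° = (-0.650912,-0.759153)
center distance |VC| = r/sin(θ/2) = 17.751808/sin(35.8607°) = 30.302672
C = V + |VC|·bis = (-21.0651,-49.0499)
T_A = V + ((C−V)·d_A)·d_A = V + 24.5586·d_A = (-25.2179,-31.7906)
T_B = V + ((C−V)·d_B)·d_B = V + 24.5586·d_B = (-3.3743,-50.5198)
sweep = 180° − θ = 108.2786°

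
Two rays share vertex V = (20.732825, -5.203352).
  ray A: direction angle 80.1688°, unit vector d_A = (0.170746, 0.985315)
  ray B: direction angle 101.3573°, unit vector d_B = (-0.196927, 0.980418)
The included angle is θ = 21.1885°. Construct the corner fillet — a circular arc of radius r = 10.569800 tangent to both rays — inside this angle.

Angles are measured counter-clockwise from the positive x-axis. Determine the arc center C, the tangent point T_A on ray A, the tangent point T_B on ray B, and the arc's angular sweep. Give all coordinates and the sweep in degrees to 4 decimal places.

bisector direction at 90.7631° = (-0.013317,0.999911)
center distance |VC| = r/sin(θ/2) = 10.569800/sin(10.5943°) = 57.490587
C = V + |VC|·bis = (19.9672,52.2821)
T_A = V + ((C−V)·d_A)·d_A = V + 56.5106·d_A = (30.3818,50.4774)
T_B = V + ((C−V)·d_B)·d_B = V + 56.5106·d_B = (9.6044,50.2007)
sweep = 180° − θ = 158.8115°

center=(19.9672,52.2821) T_A=(30.3818,50.4774) T_B=(9.6044,50.2007) sweep=158.8115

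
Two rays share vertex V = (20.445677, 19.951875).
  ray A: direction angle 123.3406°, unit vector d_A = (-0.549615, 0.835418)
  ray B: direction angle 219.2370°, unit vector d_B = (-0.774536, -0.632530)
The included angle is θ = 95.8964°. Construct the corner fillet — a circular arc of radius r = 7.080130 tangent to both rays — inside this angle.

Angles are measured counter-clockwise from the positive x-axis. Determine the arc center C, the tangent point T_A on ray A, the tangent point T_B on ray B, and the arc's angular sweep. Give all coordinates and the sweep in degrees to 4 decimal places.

center=(11.0206,21.3960) T_A=(16.9355,25.2873) T_B=(15.4990,15.9122) sweep=84.1036

bisector direction at 171.2888° = (-0.988464,0.151454)
center distance |VC| = r/sin(θ/2) = 7.080130/sin(47.9482°) = 9.535020
C = V + |VC|·bis = (11.0206,21.3960)
T_A = V + ((C−V)·d_A)·d_A = V + 6.3866·d_A = (16.9355,25.2873)
T_B = V + ((C−V)·d_B)·d_B = V + 6.3866·d_B = (15.4990,15.9122)
sweep = 180° − θ = 84.1036°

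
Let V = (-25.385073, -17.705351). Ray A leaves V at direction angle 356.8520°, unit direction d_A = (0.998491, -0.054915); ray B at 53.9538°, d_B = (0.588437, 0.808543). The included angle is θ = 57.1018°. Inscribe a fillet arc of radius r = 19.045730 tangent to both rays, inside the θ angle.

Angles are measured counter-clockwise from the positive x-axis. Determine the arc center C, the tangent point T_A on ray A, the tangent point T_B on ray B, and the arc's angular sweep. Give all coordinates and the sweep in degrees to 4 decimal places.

bisector direction at 25.4029° = (0.903314,0.428981)
center distance |VC| = r/sin(θ/2) = 19.045730/sin(28.5509°) = 39.849685
C = V + |VC|·bis = (10.6117,-0.6106)
T_A = V + ((C−V)·d_A)·d_A = V + 35.0037·d_A = (9.5658,-19.6276)
T_B = V + ((C−V)·d_B)·d_B = V + 35.0037·d_B = (-4.7876,10.5966)
sweep = 180° − θ = 122.8982°

center=(10.6117,-0.6106) T_A=(9.5658,-19.6276) T_B=(-4.7876,10.5966) sweep=122.8982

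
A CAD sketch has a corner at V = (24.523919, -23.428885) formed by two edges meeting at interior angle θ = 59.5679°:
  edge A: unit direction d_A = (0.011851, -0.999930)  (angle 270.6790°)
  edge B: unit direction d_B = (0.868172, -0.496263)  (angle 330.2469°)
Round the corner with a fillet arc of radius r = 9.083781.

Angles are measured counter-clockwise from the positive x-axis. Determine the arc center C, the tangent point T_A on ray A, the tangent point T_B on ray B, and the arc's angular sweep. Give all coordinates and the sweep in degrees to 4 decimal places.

bisector direction at 300.4629° = (0.506981,-0.861957)
center distance |VC| = r/sin(θ/2) = 9.083781/sin(29.7840°) = 18.287128
C = V + |VC|·bis = (33.7951,-39.1916)
T_A = V + ((C−V)·d_A)·d_A = V + 15.8715·d_A = (24.7120,-39.2993)
T_B = V + ((C−V)·d_B)·d_B = V + 15.8715·d_B = (38.3031,-31.3053)
sweep = 180° − θ = 120.4321°

center=(33.7951,-39.1916) T_A=(24.7120,-39.2993) T_B=(38.3031,-31.3053) sweep=120.4321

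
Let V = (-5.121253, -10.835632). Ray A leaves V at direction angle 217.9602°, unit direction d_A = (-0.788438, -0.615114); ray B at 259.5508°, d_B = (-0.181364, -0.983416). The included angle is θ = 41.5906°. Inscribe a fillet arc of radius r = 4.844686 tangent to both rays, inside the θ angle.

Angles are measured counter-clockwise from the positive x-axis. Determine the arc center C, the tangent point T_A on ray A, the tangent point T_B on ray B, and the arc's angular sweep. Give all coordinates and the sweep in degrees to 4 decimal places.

bisector direction at 238.7555° = (-0.518691,-0.854962)
center distance |VC| = r/sin(θ/2) = 4.844686/sin(20.7953°) = 13.645839
C = V + |VC|·bis = (-12.1992,-22.5023)
T_A = V + ((C−V)·d_A)·d_A = V + 12.7569·d_A = (-15.1793,-18.6826)
T_B = V + ((C−V)·d_B)·d_B = V + 12.7569·d_B = (-7.4349,-23.3810)
sweep = 180° − θ = 138.4094°

center=(-12.1992,-22.5023) T_A=(-15.1793,-18.6826) T_B=(-7.4349,-23.3810) sweep=138.4094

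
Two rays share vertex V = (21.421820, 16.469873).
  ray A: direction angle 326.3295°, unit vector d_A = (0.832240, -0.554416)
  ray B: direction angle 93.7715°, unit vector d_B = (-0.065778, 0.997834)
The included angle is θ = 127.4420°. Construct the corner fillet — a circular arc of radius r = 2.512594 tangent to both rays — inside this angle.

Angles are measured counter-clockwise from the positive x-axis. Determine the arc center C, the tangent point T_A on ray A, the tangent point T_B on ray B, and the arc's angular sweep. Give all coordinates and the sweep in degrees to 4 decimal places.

bisector direction at 30.0505° = (0.865584,0.500763)
center distance |VC| = r/sin(θ/2) = 2.512594/sin(63.7210°) = 2.802205
C = V + |VC|·bis = (23.8474,17.8731)
T_A = V + ((C−V)·d_A)·d_A = V + 1.2407·d_A = (22.4543,15.7820)
T_B = V + ((C−V)·d_B)·d_B = V + 1.2407·d_B = (21.3402,17.7078)
sweep = 180° − θ = 52.5580°

center=(23.8474,17.8731) T_A=(22.4543,15.7820) T_B=(21.3402,17.7078) sweep=52.5580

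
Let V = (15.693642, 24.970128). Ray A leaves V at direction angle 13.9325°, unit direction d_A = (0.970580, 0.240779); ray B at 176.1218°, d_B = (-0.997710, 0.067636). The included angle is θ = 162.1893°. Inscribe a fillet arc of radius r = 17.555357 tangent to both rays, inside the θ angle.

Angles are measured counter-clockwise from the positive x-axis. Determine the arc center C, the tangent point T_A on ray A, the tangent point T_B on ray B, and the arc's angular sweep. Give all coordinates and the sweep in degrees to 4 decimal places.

bisector direction at 95.0271° = (-0.087628,0.996153)
center distance |VC| = r/sin(θ/2) = 17.555357/sin(81.0947°) = 17.769562
C = V + |VC|·bis = (14.1365,42.6713)
T_A = V + ((C−V)·d_A)·d_A = V + 2.7508·d_A = (18.3635,25.6325)
T_B = V + ((C−V)·d_B)·d_B = V + 2.7508·d_B = (12.9492,25.1562)
sweep = 180° − θ = 17.8107°

center=(14.1365,42.6713) T_A=(18.3635,25.6325) T_B=(12.9492,25.1562) sweep=17.8107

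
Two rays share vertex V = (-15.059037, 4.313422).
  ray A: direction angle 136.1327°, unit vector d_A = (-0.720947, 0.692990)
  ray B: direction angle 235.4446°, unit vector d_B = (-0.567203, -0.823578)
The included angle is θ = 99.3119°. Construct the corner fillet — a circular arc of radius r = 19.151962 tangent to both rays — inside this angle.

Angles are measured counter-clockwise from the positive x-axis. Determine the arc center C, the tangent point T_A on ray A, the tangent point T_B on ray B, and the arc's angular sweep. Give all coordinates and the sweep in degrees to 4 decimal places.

center=(-40.0591,1.7790) T_A=(-26.7869,15.5866) T_B=(-24.2859,-9.0840) sweep=80.6881

bisector direction at 185.7886° = (-0.994901,-0.100859)
center distance |VC| = r/sin(θ/2) = 19.151962/sin(49.6559°) = 25.128175
C = V + |VC|·bis = (-40.0591,1.7790)
T_A = V + ((C−V)·d_A)·d_A = V + 16.2674·d_A = (-26.7869,15.5866)
T_B = V + ((C−V)·d_B)·d_B = V + 16.2674·d_B = (-24.2859,-9.0840)
sweep = 180° − θ = 80.6881°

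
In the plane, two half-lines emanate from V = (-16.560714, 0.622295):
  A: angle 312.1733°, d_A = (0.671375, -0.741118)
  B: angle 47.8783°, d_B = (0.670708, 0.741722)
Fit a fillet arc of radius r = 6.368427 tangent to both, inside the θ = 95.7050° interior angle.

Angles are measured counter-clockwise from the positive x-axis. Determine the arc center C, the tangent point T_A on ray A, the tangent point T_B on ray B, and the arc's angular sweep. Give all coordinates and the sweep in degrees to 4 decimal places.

center=(-7.9712,0.6262) T_A=(-12.6910,-3.6494) T_B=(-12.6948,4.8975) sweep=84.2950

bisector direction at 0.0258° = (1.000000,0.000450)
center distance |VC| = r/sin(θ/2) = 6.368427/sin(47.8525°) = 8.589502
C = V + |VC|·bis = (-7.9712,0.6262)
T_A = V + ((C−V)·d_A)·d_A = V + 5.7639·d_A = (-12.6910,-3.6494)
T_B = V + ((C−V)·d_B)·d_B = V + 5.7639·d_B = (-12.6948,4.8975)
sweep = 180° − θ = 84.2950°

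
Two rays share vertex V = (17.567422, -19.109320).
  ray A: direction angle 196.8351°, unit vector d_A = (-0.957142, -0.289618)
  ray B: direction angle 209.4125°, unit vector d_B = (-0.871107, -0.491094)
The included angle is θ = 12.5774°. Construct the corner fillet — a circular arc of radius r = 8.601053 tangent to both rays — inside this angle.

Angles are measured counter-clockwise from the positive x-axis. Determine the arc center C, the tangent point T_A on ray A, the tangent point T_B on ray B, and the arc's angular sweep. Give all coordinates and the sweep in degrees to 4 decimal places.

center=(-54.6451,-49.9460) T_A=(-57.1361,-41.7136) T_B=(-50.4211,-57.4384) sweep=167.4226

bisector direction at 203.1238° = (-0.919658,-0.392719)
center distance |VC| = r/sin(θ/2) = 8.601053/sin(6.2887°) = 78.520981
C = V + |VC|·bis = (-54.6451,-49.9460)
T_A = V + ((C−V)·d_A)·d_A = V + 78.0485·d_A = (-57.1361,-41.7136)
T_B = V + ((C−V)·d_B)·d_B = V + 78.0485·d_B = (-50.4211,-57.4384)
sweep = 180° − θ = 167.4226°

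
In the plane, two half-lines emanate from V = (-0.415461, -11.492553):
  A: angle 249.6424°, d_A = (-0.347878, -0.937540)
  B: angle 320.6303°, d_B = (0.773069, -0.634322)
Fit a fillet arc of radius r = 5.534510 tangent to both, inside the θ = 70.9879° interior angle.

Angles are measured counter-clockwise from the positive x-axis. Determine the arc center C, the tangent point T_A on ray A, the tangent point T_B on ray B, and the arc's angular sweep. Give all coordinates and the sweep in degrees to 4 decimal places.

center=(2.0735,-20.6940) T_A=(-3.1153,-18.7686) T_B=(5.5842,-16.4154) sweep=109.0121

bisector direction at 285.1364° = (0.261117,-0.965307)
center distance |VC| = r/sin(θ/2) = 5.534510/sin(35.4939°) = 9.532119
C = V + |VC|·bis = (2.0735,-20.6940)
T_A = V + ((C−V)·d_A)·d_A = V + 7.7608·d_A = (-3.1153,-18.7686)
T_B = V + ((C−V)·d_B)·d_B = V + 7.7608·d_B = (5.5842,-16.4154)
sweep = 180° − θ = 109.0121°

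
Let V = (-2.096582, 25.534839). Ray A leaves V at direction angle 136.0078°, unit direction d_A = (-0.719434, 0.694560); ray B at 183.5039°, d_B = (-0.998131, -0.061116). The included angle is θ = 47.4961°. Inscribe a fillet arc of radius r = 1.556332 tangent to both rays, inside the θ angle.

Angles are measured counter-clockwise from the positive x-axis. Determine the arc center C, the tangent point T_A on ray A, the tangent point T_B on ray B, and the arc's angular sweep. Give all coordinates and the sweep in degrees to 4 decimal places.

center=(-5.7224,26.8721) T_A=(-4.6415,27.9917) T_B=(-5.6273,25.3186) sweep=132.5039

bisector direction at 159.7559° = (-0.938227,0.346021)
center distance |VC| = r/sin(θ/2) = 1.556332/sin(23.7480°) = 3.864594
C = V + |VC|·bis = (-5.7224,26.8721)
T_A = V + ((C−V)·d_A)·d_A = V + 3.5374·d_A = (-4.6415,27.9917)
T_B = V + ((C−V)·d_B)·d_B = V + 3.5374·d_B = (-5.6273,25.3186)
sweep = 180° − θ = 132.5039°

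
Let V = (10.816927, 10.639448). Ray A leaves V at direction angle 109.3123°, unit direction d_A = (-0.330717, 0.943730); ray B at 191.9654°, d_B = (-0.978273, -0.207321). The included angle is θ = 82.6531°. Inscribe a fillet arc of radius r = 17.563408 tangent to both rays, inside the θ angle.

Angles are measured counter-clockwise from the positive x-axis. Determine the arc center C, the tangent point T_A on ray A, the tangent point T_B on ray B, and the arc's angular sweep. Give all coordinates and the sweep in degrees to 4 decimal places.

bisector direction at 150.6388° = (-0.871546,0.490313)
center distance |VC| = r/sin(θ/2) = 17.563408/sin(41.3265°) = 26.597131
C = V + |VC|·bis = (-12.3637,23.6804)
T_A = V + ((C−V)·d_A)·d_A = V + 19.9733·d_A = (4.2114,29.4889)
T_B = V + ((C−V)·d_B)·d_B = V + 19.9733·d_B = (-8.7224,6.4986)
sweep = 180° − θ = 97.3469°

center=(-12.3637,23.6804) T_A=(4.2114,29.4889) T_B=(-8.7224,6.4986) sweep=97.3469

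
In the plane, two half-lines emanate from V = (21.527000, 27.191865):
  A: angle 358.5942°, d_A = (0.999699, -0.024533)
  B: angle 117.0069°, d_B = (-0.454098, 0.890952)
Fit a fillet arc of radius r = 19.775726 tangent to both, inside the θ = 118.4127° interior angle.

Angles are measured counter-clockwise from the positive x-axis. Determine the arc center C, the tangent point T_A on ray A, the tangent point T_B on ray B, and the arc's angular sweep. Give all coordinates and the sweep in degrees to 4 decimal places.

bisector direction at 57.8005° = (0.532868,0.846198)
center distance |VC| = r/sin(θ/2) = 19.775726/sin(59.2064°) = 23.021354
C = V + |VC|·bis = (33.7943,46.6725)
T_A = V + ((C−V)·d_A)·d_A = V + 11.7857·d_A = (33.3092,26.9027)
T_B = V + ((C−V)·d_B)·d_B = V + 11.7857·d_B = (16.1751,37.6924)
sweep = 180° − θ = 61.5873°

center=(33.7943,46.6725) T_A=(33.3092,26.9027) T_B=(16.1751,37.6924) sweep=61.5873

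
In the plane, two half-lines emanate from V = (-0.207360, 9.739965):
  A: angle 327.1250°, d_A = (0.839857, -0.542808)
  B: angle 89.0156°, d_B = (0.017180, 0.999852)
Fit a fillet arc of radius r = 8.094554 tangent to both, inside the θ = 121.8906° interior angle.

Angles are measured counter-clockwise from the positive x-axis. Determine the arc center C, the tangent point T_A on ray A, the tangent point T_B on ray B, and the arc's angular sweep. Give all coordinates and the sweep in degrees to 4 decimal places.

center=(7.9633,14.0972) T_A=(3.5695,7.2990) T_B=(-0.1301,14.2363) sweep=58.1094

bisector direction at 28.0703° = (0.882371,0.470555)
center distance |VC| = r/sin(θ/2) = 8.094554/sin(60.9453°) = 9.259846
C = V + |VC|·bis = (7.9633,14.0972)
T_A = V + ((C−V)·d_A)·d_A = V + 4.4970·d_A = (3.5695,7.2990)
T_B = V + ((C−V)·d_B)·d_B = V + 4.4970·d_B = (-0.1301,14.2363)
sweep = 180° − θ = 58.1094°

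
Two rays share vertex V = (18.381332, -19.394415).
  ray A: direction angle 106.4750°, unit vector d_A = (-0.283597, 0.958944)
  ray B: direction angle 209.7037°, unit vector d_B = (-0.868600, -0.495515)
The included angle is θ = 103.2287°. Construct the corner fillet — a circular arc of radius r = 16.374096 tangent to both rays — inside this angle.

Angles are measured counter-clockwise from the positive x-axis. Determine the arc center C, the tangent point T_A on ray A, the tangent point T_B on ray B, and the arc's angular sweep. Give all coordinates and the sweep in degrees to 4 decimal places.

bisector direction at 158.0893° = (-0.927767,0.373160)
center distance |VC| = r/sin(θ/2) = 16.374096/sin(51.6144°) = 20.889350
C = V + |VC|·bis = (-0.9991,-11.5993)
T_A = V + ((C−V)·d_A)·d_A = V + 12.9713·d_A = (14.7027,-6.9557)
T_B = V + ((C−V)·d_B)·d_B = V + 12.9713·d_B = (7.1145,-25.8219)
sweep = 180° − θ = 76.7713°

center=(-0.9991,-11.5993) T_A=(14.7027,-6.9557) T_B=(7.1145,-25.8219) sweep=76.7713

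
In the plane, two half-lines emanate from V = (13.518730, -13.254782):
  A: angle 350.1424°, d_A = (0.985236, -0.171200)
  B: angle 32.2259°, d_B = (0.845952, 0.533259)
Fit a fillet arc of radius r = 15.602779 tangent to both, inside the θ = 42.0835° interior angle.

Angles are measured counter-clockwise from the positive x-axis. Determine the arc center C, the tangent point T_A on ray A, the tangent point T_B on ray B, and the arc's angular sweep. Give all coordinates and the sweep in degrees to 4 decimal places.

bisector direction at 11.1842° = (0.981009,0.193963)
center distance |VC| = r/sin(θ/2) = 15.602779/sin(21.0418°) = 43.455954
C = V + |VC|·bis = (56.1494,-4.8259)
T_A = V + ((C−V)·d_A)·d_A = V + 40.5583·d_A = (53.4782,-20.1984)
T_B = V + ((C−V)·d_B)·d_B = V + 40.5583·d_B = (47.8291,8.3733)
sweep = 180° − θ = 137.9165°

center=(56.1494,-4.8259) T_A=(53.4782,-20.1984) T_B=(47.8291,8.3733) sweep=137.9165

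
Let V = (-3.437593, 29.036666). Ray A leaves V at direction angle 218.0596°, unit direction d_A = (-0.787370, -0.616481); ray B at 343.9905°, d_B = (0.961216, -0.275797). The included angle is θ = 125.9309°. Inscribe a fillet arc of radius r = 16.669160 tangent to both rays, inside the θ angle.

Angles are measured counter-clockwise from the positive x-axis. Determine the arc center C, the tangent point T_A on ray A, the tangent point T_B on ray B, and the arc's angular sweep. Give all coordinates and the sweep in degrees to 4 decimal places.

center=(0.1412,10.6681) T_A=(-10.1350,23.7929) T_B=(4.7385,26.6907) sweep=54.0691

bisector direction at 281.0251° = (0.191238,-0.981544)
center distance |VC| = r/sin(θ/2) = 16.669160/sin(62.9654°) = 18.713989
C = V + |VC|·bis = (0.1412,10.6681)
T_A = V + ((C−V)·d_A)·d_A = V + 8.5060·d_A = (-10.1350,23.7929)
T_B = V + ((C−V)·d_B)·d_B = V + 8.5060·d_B = (4.7385,26.6907)
sweep = 180° − θ = 54.0691°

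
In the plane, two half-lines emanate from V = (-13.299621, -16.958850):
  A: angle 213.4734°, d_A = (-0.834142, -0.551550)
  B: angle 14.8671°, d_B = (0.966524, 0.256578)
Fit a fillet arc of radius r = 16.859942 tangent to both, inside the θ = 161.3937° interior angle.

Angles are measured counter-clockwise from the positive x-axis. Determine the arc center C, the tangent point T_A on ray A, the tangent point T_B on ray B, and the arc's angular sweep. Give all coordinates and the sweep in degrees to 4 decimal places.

bisector direction at 294.1703° = (0.409449,-0.912333)
center distance |VC| = r/sin(θ/2) = 16.859942/sin(80.6968°) = 17.084659
C = V + |VC|·bis = (-6.3043,-32.5457)
T_A = V + ((C−V)·d_A)·d_A = V + 2.7619·d_A = (-15.6034,-18.4822)
T_B = V + ((C−V)·d_B)·d_B = V + 2.7619·d_B = (-10.6302,-16.2502)
sweep = 180° − θ = 18.6063°

center=(-6.3043,-32.5457) T_A=(-15.6034,-18.4822) T_B=(-10.6302,-16.2502) sweep=18.6063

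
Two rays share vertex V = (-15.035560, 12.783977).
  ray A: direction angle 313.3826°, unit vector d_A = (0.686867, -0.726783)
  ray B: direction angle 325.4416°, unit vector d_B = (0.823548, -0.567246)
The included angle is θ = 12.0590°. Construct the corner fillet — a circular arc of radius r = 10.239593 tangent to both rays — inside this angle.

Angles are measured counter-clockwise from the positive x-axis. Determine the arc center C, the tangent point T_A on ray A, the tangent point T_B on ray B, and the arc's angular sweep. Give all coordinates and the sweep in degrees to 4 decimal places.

bisector direction at 319.4121° = (0.759409,-0.650614)
center distance |VC| = r/sin(θ/2) = 10.239593/sin(6.0295°) = 97.482332
C = V + |VC|·bis = (58.9934,-50.6394)
T_A = V + ((C−V)·d_A)·d_A = V + 96.9431·d_A = (51.5514,-57.6726)
T_B = V + ((C−V)·d_B)·d_B = V + 96.9431·d_B = (64.8017,-42.2066)
sweep = 180° − θ = 167.9410°

center=(58.9934,-50.6394) T_A=(51.5514,-57.6726) T_B=(64.8017,-42.2066) sweep=167.9410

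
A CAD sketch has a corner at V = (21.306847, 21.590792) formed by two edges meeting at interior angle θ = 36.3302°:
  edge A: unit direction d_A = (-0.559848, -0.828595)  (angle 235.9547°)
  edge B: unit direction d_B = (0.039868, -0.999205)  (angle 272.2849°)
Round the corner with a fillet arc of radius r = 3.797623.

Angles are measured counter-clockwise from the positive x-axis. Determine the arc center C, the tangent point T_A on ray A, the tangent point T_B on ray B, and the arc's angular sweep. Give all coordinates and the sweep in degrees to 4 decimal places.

bisector direction at 254.1198° = (-0.273627,-0.961836)
center distance |VC| = r/sin(θ/2) = 3.797623/sin(18.1651°) = 12.181387
C = V + |VC|·bis = (17.9737,9.8743)
T_A = V + ((C−V)·d_A)·d_A = V + 11.5743·d_A = (14.8270,12.0004)
T_B = V + ((C−V)·d_B)·d_B = V + 11.5743·d_B = (21.7683,10.0257)
sweep = 180° − θ = 143.6698°

center=(17.9737,9.8743) T_A=(14.8270,12.0004) T_B=(21.7683,10.0257) sweep=143.6698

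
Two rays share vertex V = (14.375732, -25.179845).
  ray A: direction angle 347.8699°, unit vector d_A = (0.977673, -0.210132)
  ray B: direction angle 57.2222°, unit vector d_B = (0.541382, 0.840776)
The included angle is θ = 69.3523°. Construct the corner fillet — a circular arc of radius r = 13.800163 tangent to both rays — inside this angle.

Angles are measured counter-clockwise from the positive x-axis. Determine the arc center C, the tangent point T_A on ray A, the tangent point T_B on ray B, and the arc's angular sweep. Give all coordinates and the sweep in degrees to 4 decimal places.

center=(36.7779,-15.8795) T_A=(33.8781,-29.3715) T_B=(25.1751,-8.4083) sweep=110.6477

bisector direction at 22.5460° = (0.923572,0.383426)
center distance |VC| = r/sin(θ/2) = 13.800163/sin(34.6761°) = 24.256037
C = V + |VC|·bis = (36.7779,-15.8795)
T_A = V + ((C−V)·d_A)·d_A = V + 19.9477·d_A = (33.8781,-29.3715)
T_B = V + ((C−V)·d_B)·d_B = V + 19.9477·d_B = (25.1751,-8.4083)
sweep = 180° − θ = 110.6477°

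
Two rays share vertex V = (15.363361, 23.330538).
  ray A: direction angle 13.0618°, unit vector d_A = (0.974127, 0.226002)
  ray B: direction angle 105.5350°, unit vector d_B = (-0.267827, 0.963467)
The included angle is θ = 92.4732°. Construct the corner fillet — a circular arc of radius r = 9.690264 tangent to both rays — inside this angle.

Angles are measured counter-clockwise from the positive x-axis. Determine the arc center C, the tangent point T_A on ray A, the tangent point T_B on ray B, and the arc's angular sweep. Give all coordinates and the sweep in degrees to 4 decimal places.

bisector direction at 59.2984° = (0.510567,0.859838)
center distance |VC| = r/sin(θ/2) = 9.690264/sin(46.2366°) = 13.417660
C = V + |VC|·bis = (22.2140,34.8676)
T_A = V + ((C−V)·d_A)·d_A = V + 9.2808·d_A = (24.4040,25.4280)
T_B = V + ((C−V)·d_B)·d_B = V + 9.2808·d_B = (12.8777,32.2722)
sweep = 180° − θ = 87.5268°

center=(22.2140,34.8676) T_A=(24.4040,25.4280) T_B=(12.8777,32.2722) sweep=87.5268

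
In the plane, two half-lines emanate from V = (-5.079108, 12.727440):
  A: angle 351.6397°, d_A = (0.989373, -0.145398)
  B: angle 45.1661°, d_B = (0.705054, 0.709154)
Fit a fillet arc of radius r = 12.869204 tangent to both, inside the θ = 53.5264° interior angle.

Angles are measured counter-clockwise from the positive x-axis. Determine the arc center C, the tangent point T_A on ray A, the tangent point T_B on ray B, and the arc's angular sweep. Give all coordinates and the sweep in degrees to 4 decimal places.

center=(22.0383,21.7497) T_A=(20.1671,9.0173) T_B=(12.9120,30.8232) sweep=126.4736

bisector direction at 18.4029° = (0.948860,0.315697)
center distance |VC| = r/sin(θ/2) = 12.869204/sin(26.7632°) = 28.578915
C = V + |VC|·bis = (22.0383,21.7497)
T_A = V + ((C−V)·d_A)·d_A = V + 25.5174·d_A = (20.1671,9.0173)
T_B = V + ((C−V)·d_B)·d_B = V + 25.5174·d_B = (12.9120,30.8232)
sweep = 180° − θ = 126.4736°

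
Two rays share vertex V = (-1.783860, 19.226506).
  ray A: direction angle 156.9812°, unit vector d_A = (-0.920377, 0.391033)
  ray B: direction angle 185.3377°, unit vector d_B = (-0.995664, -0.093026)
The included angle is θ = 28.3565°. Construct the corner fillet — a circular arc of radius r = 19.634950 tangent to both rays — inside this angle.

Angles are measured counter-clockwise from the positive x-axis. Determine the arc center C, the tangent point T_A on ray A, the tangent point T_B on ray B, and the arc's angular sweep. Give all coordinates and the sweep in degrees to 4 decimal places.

bisector direction at 171.1594° = (-0.988120,0.153685)
center distance |VC| = r/sin(θ/2) = 19.634950/sin(14.1783°) = 80.162495
C = V + |VC|·bis = (-80.9940,31.5463)
T_A = V + ((C−V)·d_A)·d_A = V + 77.7206·d_A = (-73.3161,49.6178)
T_B = V + ((C−V)·d_B)·d_B = V + 77.7206·d_B = (-79.1675,11.9965)
sweep = 180° − θ = 151.6435°

center=(-80.9940,31.5463) T_A=(-73.3161,49.6178) T_B=(-79.1675,11.9965) sweep=151.6435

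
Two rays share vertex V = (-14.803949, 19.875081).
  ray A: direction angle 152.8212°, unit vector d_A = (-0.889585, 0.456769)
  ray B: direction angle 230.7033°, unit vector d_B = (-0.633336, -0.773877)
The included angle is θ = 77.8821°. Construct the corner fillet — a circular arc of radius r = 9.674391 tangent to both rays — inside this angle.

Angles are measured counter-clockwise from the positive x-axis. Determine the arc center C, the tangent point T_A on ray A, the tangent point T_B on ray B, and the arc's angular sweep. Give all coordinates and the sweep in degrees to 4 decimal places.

bisector direction at 191.7622° = (-0.979002,-0.203851)
center distance |VC| = r/sin(θ/2) = 9.674391/sin(38.9410°) = 15.392324
C = V + |VC|·bis = (-29.8731,16.7373)
T_A = V + ((C−V)·d_A)·d_A = V + 11.9720·d_A = (-25.4541,25.3435)
T_B = V + ((C−V)·d_B)·d_B = V + 11.9720·d_B = (-22.3863,10.6102)
sweep = 180° − θ = 102.1179°

center=(-29.8731,16.7373) T_A=(-25.4541,25.3435) T_B=(-22.3863,10.6102) sweep=102.1179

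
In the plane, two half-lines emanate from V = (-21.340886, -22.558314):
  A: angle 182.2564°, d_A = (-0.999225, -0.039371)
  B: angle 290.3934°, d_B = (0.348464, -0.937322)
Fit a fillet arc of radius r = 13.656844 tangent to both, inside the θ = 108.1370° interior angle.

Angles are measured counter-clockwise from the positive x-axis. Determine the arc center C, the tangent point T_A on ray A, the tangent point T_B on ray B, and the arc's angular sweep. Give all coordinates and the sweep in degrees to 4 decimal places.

center=(-30.6929,-36.5942) T_A=(-31.2306,-22.9480) T_B=(-17.8920,-31.8353) sweep=71.8630

bisector direction at 236.3249° = (-0.554483,-0.832195)
center distance |VC| = r/sin(θ/2) = 13.656844/sin(54.0685°) = 16.866149
C = V + |VC|·bis = (-30.6929,-36.5942)
T_A = V + ((C−V)·d_A)·d_A = V + 9.8974·d_A = (-31.2306,-22.9480)
T_B = V + ((C−V)·d_B)·d_B = V + 9.8974·d_B = (-17.8920,-31.8353)
sweep = 180° − θ = 71.8630°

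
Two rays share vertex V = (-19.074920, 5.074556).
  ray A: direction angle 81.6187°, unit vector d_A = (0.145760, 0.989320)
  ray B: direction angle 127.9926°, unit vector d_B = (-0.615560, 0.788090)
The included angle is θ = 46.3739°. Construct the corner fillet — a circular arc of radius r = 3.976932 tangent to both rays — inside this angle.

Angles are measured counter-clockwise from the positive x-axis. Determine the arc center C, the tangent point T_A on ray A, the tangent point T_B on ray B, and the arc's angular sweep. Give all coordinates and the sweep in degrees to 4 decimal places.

center=(-21.6560,14.8398) T_A=(-17.7216,14.2601) T_B=(-24.7902,12.3918) sweep=133.6261

bisector direction at 104.8057° = (-0.255541,0.966798)
center distance |VC| = r/sin(θ/2) = 3.976932/sin(23.1869°) = 10.100592
C = V + |VC|·bis = (-21.6560,14.8398)
T_A = V + ((C−V)·d_A)·d_A = V + 9.2847·d_A = (-17.7216,14.2601)
T_B = V + ((C−V)·d_B)·d_B = V + 9.2847·d_B = (-24.7902,12.3918)
sweep = 180° − θ = 133.6261°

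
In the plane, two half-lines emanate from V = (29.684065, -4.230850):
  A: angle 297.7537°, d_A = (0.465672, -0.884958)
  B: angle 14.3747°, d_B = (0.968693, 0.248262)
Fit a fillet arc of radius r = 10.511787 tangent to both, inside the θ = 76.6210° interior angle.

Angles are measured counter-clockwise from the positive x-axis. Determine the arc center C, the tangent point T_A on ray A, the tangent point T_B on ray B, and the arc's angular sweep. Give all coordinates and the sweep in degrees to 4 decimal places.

bisector direction at 336.0642° = (0.914001,-0.405713)
center distance |VC| = r/sin(θ/2) = 10.511787/sin(38.3105°) = 16.956605
C = V + |VC|·bis = (45.1824,-11.1104)
T_A = V + ((C−V)·d_A)·d_A = V + 13.3052·d_A = (35.8799,-16.0054)
T_B = V + ((C−V)·d_B)·d_B = V + 13.3052·d_B = (42.5727,-0.9277)
sweep = 180° − θ = 103.3790°

center=(45.1824,-11.1104) T_A=(35.8799,-16.0054) T_B=(42.5727,-0.9277) sweep=103.3790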